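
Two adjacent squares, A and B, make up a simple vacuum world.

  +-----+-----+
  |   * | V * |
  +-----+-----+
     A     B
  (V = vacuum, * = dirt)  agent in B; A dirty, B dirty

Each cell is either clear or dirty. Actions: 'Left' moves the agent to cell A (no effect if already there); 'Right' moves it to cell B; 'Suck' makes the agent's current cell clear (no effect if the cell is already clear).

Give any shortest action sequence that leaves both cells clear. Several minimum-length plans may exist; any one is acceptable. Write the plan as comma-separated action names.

Suck, Left, Suck

step 1/3 (Suck): in B — A dirty, B clear
step 2/3 (Left): in A — A dirty, B clear
step 3/3 (Suck): in A — A clear, B clear
min 3: Suck B + move + Suck A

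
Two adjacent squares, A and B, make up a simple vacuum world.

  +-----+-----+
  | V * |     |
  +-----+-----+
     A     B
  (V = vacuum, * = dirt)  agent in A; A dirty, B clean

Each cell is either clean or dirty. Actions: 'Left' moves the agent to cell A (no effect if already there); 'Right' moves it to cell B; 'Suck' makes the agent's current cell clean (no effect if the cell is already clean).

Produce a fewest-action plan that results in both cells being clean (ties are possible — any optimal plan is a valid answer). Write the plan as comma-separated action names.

[1] after Suck: (A; A:clean, B:clean)
min 1: A is dirty, one Suck

Suck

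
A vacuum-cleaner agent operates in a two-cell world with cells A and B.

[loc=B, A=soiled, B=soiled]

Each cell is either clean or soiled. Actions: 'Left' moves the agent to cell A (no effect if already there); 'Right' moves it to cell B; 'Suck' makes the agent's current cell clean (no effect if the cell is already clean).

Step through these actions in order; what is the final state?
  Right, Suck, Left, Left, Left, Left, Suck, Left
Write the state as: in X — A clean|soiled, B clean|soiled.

in A — A clean, B clean

[1] after Right: in B — A soiled, B soiled
[2] after Suck: in B — A soiled, B clean
[3] after Left: in A — A soiled, B clean
[4] after Left: in A — A soiled, B clean
[5] after Left: in A — A soiled, B clean
[6] after Left: in A — A soiled, B clean
[7] after Suck: in A — A clean, B clean
[8] after Left: in A — A clean, B clean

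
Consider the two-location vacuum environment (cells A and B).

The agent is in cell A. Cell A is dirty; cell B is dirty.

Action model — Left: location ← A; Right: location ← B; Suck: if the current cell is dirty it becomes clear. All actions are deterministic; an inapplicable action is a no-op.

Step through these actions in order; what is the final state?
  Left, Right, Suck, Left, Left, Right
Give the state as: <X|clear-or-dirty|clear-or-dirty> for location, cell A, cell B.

<B|dirty|clear>

step 1/6 (Left): <A|dirty|dirty>
step 2/6 (Right): <B|dirty|dirty>
step 3/6 (Suck): <B|dirty|clear>
step 4/6 (Left): <A|dirty|clear>
step 5/6 (Left): <A|dirty|clear>
step 6/6 (Right): <B|dirty|clear>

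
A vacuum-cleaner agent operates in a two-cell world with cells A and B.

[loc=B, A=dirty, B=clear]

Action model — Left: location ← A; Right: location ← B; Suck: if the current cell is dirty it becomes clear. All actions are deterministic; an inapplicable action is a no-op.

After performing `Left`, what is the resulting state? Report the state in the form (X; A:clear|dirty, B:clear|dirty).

(A; A:dirty, B:clear)

start: (B; A:dirty, B:clear)
1. Left → (A; A:dirty, B:clear)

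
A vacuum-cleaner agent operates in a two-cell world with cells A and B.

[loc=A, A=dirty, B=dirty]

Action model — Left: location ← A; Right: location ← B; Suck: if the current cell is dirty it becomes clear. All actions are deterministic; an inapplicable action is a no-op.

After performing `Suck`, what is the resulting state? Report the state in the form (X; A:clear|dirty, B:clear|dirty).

start: (A; A:dirty, B:dirty)
1) do Suck; now (A; A:clear, B:dirty)

(A; A:clear, B:dirty)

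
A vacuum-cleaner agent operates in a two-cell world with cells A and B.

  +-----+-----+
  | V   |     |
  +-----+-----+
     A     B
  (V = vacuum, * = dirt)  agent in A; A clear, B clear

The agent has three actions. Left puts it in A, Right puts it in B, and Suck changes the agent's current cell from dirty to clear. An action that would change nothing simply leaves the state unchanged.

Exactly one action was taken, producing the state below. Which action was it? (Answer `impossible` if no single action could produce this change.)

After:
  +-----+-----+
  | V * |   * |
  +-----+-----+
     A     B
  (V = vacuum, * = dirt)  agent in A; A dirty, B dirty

try  Left: in A — A clear, B clear
try Right: in B — A clear, B clear
try  Suck: in A — A clear, B clear
no single action produces the after-state

impossible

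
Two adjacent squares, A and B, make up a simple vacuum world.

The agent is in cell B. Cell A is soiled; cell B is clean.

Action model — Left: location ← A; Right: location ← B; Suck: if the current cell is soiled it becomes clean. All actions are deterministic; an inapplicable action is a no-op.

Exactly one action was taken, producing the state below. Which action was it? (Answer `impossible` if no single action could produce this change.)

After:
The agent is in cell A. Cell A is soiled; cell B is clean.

Left

try  Left: loc=A A=soiled B=clean  ← match
try Right: loc=B A=soiled B=clean
try  Suck: loc=B A=soiled B=clean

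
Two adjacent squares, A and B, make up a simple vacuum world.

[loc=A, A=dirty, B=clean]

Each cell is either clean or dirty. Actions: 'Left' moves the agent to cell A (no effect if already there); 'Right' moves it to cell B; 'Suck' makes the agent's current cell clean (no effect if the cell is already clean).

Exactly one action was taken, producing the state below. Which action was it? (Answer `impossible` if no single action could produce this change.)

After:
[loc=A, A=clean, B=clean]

try  Left: loc=A A=dirty B=clean
try Right: loc=B A=dirty B=clean
try  Suck: loc=A A=clean B=clean  ← match

Suck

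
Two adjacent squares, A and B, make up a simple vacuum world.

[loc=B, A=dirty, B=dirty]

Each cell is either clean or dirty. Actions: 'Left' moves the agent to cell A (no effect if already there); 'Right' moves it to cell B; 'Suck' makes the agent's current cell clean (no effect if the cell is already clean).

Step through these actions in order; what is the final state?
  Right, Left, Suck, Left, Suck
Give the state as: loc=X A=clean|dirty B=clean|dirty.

loc=A A=clean B=dirty

Right (#1): loc=B A=dirty B=dirty
Left (#2): loc=A A=dirty B=dirty
Suck (#3): loc=A A=clean B=dirty
Left (#4): loc=A A=clean B=dirty
Suck (#5): loc=A A=clean B=dirty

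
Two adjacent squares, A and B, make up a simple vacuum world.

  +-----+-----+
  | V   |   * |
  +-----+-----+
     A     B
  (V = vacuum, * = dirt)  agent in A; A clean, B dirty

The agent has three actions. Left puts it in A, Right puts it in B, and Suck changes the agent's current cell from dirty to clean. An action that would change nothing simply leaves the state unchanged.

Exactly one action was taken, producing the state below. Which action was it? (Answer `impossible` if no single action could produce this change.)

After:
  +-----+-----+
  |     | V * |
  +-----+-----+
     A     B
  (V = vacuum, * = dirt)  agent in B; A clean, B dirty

Right

try  Left: (A; A:clean, B:dirty)
try Right: (B; A:clean, B:dirty)  ← match
try  Suck: (A; A:clean, B:dirty)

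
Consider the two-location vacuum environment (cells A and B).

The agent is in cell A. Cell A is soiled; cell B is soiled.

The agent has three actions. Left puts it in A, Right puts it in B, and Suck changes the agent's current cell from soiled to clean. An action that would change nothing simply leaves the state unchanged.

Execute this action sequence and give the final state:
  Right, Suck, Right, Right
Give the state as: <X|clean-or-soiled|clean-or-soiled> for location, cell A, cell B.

<B|soiled|clean>

Right (#1): <B|soiled|soiled>
Suck (#2): <B|soiled|clean>
Right (#3): <B|soiled|clean>
Right (#4): <B|soiled|clean>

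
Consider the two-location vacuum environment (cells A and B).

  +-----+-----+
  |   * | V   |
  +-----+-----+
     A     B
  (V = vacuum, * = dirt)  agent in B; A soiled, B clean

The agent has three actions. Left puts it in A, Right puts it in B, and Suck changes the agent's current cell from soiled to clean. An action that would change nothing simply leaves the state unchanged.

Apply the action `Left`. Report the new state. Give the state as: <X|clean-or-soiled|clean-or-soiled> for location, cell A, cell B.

<A|soiled|clean>

start: <B|soiled|clean>
t=1 Left ⇒ <A|soiled|clean>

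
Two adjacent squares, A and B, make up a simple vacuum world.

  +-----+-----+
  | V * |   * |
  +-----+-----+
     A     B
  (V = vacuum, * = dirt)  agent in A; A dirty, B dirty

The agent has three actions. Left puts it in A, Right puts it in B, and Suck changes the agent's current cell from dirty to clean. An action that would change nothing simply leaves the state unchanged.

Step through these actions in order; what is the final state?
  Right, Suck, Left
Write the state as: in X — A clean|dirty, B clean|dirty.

1. Right → in B — A dirty, B dirty
2. Suck → in B — A dirty, B clean
3. Left → in A — A dirty, B clean

in A — A dirty, B clean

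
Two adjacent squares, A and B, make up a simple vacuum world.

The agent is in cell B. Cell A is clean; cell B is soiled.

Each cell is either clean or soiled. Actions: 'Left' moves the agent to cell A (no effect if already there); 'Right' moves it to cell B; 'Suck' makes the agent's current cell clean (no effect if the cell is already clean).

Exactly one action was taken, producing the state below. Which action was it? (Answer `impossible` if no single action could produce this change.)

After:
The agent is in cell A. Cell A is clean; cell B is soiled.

try  Left: in A — A clean, B soiled  ← match
try Right: in B — A clean, B soiled
try  Suck: in B — A clean, B clean

Left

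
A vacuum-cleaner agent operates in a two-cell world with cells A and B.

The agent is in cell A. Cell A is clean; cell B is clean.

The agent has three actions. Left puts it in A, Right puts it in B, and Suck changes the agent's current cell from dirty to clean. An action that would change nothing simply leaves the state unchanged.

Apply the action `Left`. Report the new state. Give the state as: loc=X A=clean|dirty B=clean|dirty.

start: loc=A A=clean B=clean
1) do Left; now loc=A A=clean B=clean

loc=A A=clean B=clean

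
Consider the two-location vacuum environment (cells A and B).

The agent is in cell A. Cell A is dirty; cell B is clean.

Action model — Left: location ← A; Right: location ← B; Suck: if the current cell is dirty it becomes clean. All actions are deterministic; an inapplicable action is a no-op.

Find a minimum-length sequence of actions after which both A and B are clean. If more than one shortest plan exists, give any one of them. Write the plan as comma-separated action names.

t=1 Suck ⇒ <A|clean|clean>
min 1: A is dirty, one Suck

Suck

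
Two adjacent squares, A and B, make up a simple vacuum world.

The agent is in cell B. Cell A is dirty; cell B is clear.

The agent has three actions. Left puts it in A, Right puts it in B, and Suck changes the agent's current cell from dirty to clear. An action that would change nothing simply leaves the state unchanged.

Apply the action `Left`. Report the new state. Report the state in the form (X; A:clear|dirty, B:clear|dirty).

start: (B; A:dirty, B:clear)
step 1/1 (Left): (A; A:dirty, B:clear)

(A; A:dirty, B:clear)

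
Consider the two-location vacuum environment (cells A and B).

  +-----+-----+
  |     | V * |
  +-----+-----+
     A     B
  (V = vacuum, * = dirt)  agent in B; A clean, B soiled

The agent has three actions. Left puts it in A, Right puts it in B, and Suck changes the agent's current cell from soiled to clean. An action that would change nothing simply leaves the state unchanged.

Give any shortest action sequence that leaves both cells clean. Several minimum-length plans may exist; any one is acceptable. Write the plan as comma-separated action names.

1) do Suck; now (B; A:clean, B:clean)
min 1: B is soiled, one Suck

Suck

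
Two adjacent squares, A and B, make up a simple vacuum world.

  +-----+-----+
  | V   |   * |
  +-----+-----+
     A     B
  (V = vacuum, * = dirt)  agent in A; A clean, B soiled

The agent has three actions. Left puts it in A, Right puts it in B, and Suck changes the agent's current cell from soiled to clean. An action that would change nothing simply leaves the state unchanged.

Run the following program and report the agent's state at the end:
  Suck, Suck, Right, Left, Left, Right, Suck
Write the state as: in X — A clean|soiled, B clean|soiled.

in B — A clean, B clean

Suck (#1): in A — A clean, B soiled
Suck (#2): in A — A clean, B soiled
Right (#3): in B — A clean, B soiled
Left (#4): in A — A clean, B soiled
Left (#5): in A — A clean, B soiled
Right (#6): in B — A clean, B soiled
Suck (#7): in B — A clean, B clean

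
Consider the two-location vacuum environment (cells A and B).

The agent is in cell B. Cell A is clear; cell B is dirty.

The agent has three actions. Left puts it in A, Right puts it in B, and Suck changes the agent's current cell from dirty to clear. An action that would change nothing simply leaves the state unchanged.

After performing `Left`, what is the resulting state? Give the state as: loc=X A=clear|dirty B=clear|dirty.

loc=A A=clear B=dirty

start: loc=B A=clear B=dirty
1) do Left; now loc=A A=clear B=dirty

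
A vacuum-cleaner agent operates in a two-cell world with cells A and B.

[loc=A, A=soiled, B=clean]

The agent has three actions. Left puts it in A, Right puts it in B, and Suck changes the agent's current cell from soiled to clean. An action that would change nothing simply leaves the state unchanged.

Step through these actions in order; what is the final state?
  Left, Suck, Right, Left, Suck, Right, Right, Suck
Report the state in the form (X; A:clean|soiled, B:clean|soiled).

[1] after Left: (A; A:soiled, B:clean)
[2] after Suck: (A; A:clean, B:clean)
[3] after Right: (B; A:clean, B:clean)
[4] after Left: (A; A:clean, B:clean)
[5] after Suck: (A; A:clean, B:clean)
[6] after Right: (B; A:clean, B:clean)
[7] after Right: (B; A:clean, B:clean)
[8] after Suck: (B; A:clean, B:clean)

(B; A:clean, B:clean)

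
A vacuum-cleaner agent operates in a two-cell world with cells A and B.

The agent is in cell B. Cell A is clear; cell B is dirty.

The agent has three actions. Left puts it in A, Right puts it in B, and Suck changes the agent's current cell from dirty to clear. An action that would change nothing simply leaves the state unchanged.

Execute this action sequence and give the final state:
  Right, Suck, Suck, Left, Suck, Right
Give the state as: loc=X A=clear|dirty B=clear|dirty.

loc=B A=clear B=clear

1. Right → loc=B A=clear B=dirty
2. Suck → loc=B A=clear B=clear
3. Suck → loc=B A=clear B=clear
4. Left → loc=A A=clear B=clear
5. Suck → loc=A A=clear B=clear
6. Right → loc=B A=clear B=clear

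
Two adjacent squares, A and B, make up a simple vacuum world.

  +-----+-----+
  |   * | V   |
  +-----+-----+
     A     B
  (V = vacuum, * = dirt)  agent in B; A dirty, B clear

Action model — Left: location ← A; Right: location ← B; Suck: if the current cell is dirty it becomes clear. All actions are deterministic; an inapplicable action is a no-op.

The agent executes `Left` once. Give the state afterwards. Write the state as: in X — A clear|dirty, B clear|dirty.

in A — A dirty, B clear

start: in B — A dirty, B clear
1) do Left; now in A — A dirty, B clear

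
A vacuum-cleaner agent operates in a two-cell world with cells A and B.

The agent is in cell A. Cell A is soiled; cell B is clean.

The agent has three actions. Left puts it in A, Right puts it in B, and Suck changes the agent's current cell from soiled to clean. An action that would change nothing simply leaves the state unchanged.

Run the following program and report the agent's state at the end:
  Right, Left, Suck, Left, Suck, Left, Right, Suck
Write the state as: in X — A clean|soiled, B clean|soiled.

[1] after Right: in B — A soiled, B clean
[2] after Left: in A — A soiled, B clean
[3] after Suck: in A — A clean, B clean
[4] after Left: in A — A clean, B clean
[5] after Suck: in A — A clean, B clean
[6] after Left: in A — A clean, B clean
[7] after Right: in B — A clean, B clean
[8] after Suck: in B — A clean, B clean

in B — A clean, B clean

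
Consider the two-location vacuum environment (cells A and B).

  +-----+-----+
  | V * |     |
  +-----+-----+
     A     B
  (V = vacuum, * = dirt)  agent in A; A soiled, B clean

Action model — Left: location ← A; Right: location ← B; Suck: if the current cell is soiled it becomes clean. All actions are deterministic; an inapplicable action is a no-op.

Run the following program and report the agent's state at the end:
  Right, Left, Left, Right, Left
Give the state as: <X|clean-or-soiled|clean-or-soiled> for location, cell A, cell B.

<A|soiled|clean>

[1] after Right: <B|soiled|clean>
[2] after Left: <A|soiled|clean>
[3] after Left: <A|soiled|clean>
[4] after Right: <B|soiled|clean>
[5] after Left: <A|soiled|clean>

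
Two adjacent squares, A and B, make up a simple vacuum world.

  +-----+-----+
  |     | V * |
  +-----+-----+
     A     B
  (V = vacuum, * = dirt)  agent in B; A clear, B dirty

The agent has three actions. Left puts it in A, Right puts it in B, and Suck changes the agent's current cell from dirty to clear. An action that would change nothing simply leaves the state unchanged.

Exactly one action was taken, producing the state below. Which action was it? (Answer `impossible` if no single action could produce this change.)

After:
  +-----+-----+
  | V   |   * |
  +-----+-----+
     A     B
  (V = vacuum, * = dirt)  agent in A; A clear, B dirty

Left

try  Left: (A; A:clear, B:dirty)  ← match
try Right: (B; A:clear, B:dirty)
try  Suck: (B; A:clear, B:clear)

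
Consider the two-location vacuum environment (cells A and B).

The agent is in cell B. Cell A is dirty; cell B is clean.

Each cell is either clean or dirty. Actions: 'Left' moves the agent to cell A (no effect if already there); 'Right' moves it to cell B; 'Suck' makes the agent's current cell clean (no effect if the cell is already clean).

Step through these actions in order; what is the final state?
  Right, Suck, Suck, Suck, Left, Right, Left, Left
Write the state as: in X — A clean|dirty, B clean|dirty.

t=1 Right ⇒ in B — A dirty, B clean
t=2 Suck ⇒ in B — A dirty, B clean
t=3 Suck ⇒ in B — A dirty, B clean
t=4 Suck ⇒ in B — A dirty, B clean
t=5 Left ⇒ in A — A dirty, B clean
t=6 Right ⇒ in B — A dirty, B clean
t=7 Left ⇒ in A — A dirty, B clean
t=8 Left ⇒ in A — A dirty, B clean

in A — A dirty, B clean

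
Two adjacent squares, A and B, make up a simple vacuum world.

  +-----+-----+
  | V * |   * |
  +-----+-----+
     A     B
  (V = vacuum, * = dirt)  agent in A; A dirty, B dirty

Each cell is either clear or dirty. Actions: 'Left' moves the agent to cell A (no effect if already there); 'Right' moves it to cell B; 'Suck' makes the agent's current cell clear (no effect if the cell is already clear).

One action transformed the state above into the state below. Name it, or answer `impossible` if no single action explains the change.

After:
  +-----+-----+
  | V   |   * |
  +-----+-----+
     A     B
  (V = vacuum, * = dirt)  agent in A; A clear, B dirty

try  Left: loc=A A=dirty B=dirty
try Right: loc=B A=dirty B=dirty
try  Suck: loc=A A=clear B=dirty  ← match

Suck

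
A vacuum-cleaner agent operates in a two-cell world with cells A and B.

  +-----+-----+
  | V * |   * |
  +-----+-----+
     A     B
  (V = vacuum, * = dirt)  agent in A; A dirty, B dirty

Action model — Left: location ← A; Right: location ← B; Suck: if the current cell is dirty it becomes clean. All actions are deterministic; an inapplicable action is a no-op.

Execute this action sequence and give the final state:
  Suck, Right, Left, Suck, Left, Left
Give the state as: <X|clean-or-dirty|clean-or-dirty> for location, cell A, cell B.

[1] after Suck: <A|clean|dirty>
[2] after Right: <B|clean|dirty>
[3] after Left: <A|clean|dirty>
[4] after Suck: <A|clean|dirty>
[5] after Left: <A|clean|dirty>
[6] after Left: <A|clean|dirty>

<A|clean|dirty>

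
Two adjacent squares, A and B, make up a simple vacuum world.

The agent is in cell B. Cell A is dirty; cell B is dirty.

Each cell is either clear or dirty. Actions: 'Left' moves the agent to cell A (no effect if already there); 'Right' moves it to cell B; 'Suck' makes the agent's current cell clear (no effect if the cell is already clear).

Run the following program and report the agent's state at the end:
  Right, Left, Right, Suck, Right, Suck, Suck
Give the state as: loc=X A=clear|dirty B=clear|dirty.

Right (#1): loc=B A=dirty B=dirty
Left (#2): loc=A A=dirty B=dirty
Right (#3): loc=B A=dirty B=dirty
Suck (#4): loc=B A=dirty B=clear
Right (#5): loc=B A=dirty B=clear
Suck (#6): loc=B A=dirty B=clear
Suck (#7): loc=B A=dirty B=clear

loc=B A=dirty B=clear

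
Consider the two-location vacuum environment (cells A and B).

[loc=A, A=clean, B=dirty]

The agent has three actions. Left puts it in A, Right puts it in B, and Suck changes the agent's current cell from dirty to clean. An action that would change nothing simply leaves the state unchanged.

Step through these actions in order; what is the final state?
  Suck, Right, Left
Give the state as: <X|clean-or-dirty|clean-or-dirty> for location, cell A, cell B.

step 1/3 (Suck): <A|clean|dirty>
step 2/3 (Right): <B|clean|dirty>
step 3/3 (Left): <A|clean|dirty>

<A|clean|dirty>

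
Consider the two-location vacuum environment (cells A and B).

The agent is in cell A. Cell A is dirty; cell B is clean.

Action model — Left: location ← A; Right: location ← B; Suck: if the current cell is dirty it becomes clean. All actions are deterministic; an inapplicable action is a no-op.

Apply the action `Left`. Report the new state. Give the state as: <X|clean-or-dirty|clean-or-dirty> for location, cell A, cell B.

<A|dirty|clean>

start: <A|dirty|clean>
1. Left → <A|dirty|clean>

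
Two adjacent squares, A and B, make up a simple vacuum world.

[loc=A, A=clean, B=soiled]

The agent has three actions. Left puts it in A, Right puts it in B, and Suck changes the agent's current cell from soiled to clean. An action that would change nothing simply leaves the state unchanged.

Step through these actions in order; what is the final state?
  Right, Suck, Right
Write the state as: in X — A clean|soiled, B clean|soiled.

Right (#1): in B — A clean, B soiled
Suck (#2): in B — A clean, B clean
Right (#3): in B — A clean, B clean

in B — A clean, B clean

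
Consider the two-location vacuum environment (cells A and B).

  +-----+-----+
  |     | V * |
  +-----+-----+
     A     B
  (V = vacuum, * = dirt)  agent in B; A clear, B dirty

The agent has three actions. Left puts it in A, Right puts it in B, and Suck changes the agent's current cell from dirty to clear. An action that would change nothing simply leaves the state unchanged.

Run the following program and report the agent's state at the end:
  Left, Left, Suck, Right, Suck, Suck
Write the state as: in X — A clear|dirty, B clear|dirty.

in B — A clear, B clear

1. Left → in A — A clear, B dirty
2. Left → in A — A clear, B dirty
3. Suck → in A — A clear, B dirty
4. Right → in B — A clear, B dirty
5. Suck → in B — A clear, B clear
6. Suck → in B — A clear, B clear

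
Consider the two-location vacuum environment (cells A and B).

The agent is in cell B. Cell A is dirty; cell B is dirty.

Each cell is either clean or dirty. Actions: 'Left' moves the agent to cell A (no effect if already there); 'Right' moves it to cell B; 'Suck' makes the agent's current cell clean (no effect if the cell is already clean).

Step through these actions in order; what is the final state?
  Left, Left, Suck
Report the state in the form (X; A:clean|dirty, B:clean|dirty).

(A; A:clean, B:dirty)

[1] after Left: (A; A:dirty, B:dirty)
[2] after Left: (A; A:dirty, B:dirty)
[3] after Suck: (A; A:clean, B:dirty)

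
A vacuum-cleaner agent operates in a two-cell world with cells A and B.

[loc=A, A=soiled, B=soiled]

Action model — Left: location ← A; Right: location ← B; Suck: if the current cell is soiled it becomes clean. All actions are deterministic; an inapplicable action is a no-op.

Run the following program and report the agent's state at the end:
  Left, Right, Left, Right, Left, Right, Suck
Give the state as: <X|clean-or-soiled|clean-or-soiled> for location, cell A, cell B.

step 1/7 (Left): <A|soiled|soiled>
step 2/7 (Right): <B|soiled|soiled>
step 3/7 (Left): <A|soiled|soiled>
step 4/7 (Right): <B|soiled|soiled>
step 5/7 (Left): <A|soiled|soiled>
step 6/7 (Right): <B|soiled|soiled>
step 7/7 (Suck): <B|soiled|clean>

<B|soiled|clean>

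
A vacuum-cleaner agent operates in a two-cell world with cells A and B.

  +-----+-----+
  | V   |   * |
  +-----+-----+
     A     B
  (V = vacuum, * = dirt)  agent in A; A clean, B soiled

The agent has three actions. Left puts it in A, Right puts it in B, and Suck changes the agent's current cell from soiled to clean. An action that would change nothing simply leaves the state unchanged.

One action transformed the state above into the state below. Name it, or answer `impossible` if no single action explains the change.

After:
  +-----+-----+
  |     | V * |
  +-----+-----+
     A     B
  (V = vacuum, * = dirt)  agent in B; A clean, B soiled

Right

try  Left: <A|clean|soiled>
try Right: <B|clean|soiled>  ← match
try  Suck: <A|clean|soiled>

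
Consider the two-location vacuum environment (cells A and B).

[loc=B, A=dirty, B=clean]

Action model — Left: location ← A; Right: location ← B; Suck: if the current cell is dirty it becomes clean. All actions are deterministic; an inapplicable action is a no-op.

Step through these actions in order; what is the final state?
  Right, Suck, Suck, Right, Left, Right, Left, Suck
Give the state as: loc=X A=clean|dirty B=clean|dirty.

Right (#1): loc=B A=dirty B=clean
Suck (#2): loc=B A=dirty B=clean
Suck (#3): loc=B A=dirty B=clean
Right (#4): loc=B A=dirty B=clean
Left (#5): loc=A A=dirty B=clean
Right (#6): loc=B A=dirty B=clean
Left (#7): loc=A A=dirty B=clean
Suck (#8): loc=A A=clean B=clean

loc=A A=clean B=clean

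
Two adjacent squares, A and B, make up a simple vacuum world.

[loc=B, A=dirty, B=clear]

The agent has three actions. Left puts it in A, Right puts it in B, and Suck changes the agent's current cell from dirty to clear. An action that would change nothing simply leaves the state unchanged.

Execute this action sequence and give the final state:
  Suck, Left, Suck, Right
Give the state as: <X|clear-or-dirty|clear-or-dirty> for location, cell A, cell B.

1. Suck → <B|dirty|clear>
2. Left → <A|dirty|clear>
3. Suck → <A|clear|clear>
4. Right → <B|clear|clear>

<B|clear|clear>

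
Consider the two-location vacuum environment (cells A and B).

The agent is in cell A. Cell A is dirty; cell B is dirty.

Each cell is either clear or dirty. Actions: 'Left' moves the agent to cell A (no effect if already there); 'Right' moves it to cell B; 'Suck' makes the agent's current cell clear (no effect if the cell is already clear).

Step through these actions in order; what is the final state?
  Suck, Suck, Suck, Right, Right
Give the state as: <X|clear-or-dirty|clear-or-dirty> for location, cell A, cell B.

Suck (#1): <A|clear|dirty>
Suck (#2): <A|clear|dirty>
Suck (#3): <A|clear|dirty>
Right (#4): <B|clear|dirty>
Right (#5): <B|clear|dirty>

<B|clear|dirty>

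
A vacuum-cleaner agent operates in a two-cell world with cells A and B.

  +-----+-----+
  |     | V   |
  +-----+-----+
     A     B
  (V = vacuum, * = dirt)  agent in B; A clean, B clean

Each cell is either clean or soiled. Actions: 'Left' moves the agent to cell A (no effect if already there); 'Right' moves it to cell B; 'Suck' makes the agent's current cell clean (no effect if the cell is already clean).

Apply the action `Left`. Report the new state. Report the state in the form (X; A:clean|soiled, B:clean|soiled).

start: (B; A:clean, B:clean)
[1] after Left: (A; A:clean, B:clean)

(A; A:clean, B:clean)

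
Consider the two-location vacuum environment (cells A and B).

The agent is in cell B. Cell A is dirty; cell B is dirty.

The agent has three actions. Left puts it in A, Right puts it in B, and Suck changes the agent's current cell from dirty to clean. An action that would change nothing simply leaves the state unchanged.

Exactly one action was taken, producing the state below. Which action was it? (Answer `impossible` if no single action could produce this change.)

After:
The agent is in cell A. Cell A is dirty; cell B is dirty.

try  Left: (A; A:dirty, B:dirty)  ← match
try Right: (B; A:dirty, B:dirty)
try  Suck: (B; A:dirty, B:clean)

Left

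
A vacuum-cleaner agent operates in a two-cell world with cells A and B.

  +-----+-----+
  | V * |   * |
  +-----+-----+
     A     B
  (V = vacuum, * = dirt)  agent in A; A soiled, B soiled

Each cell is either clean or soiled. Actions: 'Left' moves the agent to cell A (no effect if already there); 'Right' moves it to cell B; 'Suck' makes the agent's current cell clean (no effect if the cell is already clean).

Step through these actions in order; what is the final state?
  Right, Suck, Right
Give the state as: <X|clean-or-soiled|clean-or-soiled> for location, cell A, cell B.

<B|soiled|clean>

step 1/3 (Right): <B|soiled|soiled>
step 2/3 (Suck): <B|soiled|clean>
step 3/3 (Right): <B|soiled|clean>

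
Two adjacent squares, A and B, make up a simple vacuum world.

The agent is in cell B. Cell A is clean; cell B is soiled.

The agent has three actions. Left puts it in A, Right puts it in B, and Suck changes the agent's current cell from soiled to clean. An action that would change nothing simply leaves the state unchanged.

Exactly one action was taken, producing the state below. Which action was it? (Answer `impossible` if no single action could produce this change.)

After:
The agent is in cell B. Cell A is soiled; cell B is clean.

try  Left: in A — A clean, B soiled
try Right: in B — A clean, B soiled
try  Suck: in B — A clean, B clean
no single action produces the after-state

impossible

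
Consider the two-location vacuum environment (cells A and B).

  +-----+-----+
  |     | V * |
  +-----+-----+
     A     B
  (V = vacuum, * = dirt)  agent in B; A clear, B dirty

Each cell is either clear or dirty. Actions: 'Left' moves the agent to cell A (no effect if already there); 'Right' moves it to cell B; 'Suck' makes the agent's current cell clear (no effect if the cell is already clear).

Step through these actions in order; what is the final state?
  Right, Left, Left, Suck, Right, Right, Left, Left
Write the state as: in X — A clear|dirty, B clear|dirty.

in A — A clear, B dirty

[1] after Right: in B — A clear, B dirty
[2] after Left: in A — A clear, B dirty
[3] after Left: in A — A clear, B dirty
[4] after Suck: in A — A clear, B dirty
[5] after Right: in B — A clear, B dirty
[6] after Right: in B — A clear, B dirty
[7] after Left: in A — A clear, B dirty
[8] after Left: in A — A clear, B dirty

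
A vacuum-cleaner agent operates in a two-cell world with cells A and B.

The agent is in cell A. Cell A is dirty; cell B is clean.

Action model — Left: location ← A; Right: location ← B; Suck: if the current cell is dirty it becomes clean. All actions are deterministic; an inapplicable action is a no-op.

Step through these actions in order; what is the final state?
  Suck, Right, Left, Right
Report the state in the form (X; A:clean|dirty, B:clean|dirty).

step 1/4 (Suck): (A; A:clean, B:clean)
step 2/4 (Right): (B; A:clean, B:clean)
step 3/4 (Left): (A; A:clean, B:clean)
step 4/4 (Right): (B; A:clean, B:clean)

(B; A:clean, B:clean)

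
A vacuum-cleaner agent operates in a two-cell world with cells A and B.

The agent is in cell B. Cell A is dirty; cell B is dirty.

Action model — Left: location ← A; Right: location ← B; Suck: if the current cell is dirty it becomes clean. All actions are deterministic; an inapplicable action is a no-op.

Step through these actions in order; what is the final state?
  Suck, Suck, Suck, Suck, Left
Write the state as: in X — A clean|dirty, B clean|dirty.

in A — A dirty, B clean

t=1 Suck ⇒ in B — A dirty, B clean
t=2 Suck ⇒ in B — A dirty, B clean
t=3 Suck ⇒ in B — A dirty, B clean
t=4 Suck ⇒ in B — A dirty, B clean
t=5 Left ⇒ in A — A dirty, B clean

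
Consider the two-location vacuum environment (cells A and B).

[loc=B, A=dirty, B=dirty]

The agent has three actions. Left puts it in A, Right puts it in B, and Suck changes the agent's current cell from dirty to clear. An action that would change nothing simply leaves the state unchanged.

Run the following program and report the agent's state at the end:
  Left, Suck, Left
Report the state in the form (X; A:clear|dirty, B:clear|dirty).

[1] after Left: (A; A:dirty, B:dirty)
[2] after Suck: (A; A:clear, B:dirty)
[3] after Left: (A; A:clear, B:dirty)

(A; A:clear, B:dirty)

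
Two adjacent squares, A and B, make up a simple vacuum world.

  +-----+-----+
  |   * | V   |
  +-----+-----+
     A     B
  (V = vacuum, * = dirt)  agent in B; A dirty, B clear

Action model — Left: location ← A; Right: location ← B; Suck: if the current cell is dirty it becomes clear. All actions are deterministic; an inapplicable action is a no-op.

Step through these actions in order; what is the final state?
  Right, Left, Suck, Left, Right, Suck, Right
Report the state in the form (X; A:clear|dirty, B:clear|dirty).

1) do Right; now (B; A:dirty, B:clear)
2) do Left; now (A; A:dirty, B:clear)
3) do Suck; now (A; A:clear, B:clear)
4) do Left; now (A; A:clear, B:clear)
5) do Right; now (B; A:clear, B:clear)
6) do Suck; now (B; A:clear, B:clear)
7) do Right; now (B; A:clear, B:clear)

(B; A:clear, B:clear)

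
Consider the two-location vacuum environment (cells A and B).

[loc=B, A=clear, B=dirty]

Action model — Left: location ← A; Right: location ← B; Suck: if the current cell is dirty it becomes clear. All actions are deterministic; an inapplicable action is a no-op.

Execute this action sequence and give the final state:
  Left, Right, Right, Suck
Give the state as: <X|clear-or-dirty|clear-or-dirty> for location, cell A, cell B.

<B|clear|clear>

t=1 Left ⇒ <A|clear|dirty>
t=2 Right ⇒ <B|clear|dirty>
t=3 Right ⇒ <B|clear|dirty>
t=4 Suck ⇒ <B|clear|clear>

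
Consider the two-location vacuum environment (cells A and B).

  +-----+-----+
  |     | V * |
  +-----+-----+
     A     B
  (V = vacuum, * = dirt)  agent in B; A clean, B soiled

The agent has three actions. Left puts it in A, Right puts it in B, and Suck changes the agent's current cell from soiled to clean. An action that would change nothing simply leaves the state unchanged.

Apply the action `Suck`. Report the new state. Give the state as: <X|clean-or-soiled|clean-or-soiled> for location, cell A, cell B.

<B|clean|clean>

start: <B|clean|soiled>
1) do Suck; now <B|clean|clean>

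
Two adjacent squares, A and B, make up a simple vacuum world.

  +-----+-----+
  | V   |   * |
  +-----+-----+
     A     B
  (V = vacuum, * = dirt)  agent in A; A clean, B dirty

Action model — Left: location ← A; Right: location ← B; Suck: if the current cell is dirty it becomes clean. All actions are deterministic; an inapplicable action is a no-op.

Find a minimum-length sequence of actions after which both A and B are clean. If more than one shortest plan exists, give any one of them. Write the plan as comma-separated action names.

Right, Suck

Right (#1): in B — A clean, B dirty
Suck (#2): in B — A clean, B clean
min 2: go B then Suck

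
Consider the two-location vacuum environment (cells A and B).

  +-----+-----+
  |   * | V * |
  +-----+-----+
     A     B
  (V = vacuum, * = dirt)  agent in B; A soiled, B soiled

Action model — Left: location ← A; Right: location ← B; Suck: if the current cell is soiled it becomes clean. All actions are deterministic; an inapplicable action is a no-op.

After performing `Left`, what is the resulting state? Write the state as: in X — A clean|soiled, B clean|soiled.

in A — A soiled, B soiled

start: in B — A soiled, B soiled
Left (#1): in A — A soiled, B soiled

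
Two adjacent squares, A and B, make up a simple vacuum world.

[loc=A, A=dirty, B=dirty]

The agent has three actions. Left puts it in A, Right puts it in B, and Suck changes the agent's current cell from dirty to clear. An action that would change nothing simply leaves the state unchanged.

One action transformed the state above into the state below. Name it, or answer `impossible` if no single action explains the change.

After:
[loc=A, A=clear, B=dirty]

try  Left: in A — A dirty, B dirty
try Right: in B — A dirty, B dirty
try  Suck: in A — A clear, B dirty  ← match

Suck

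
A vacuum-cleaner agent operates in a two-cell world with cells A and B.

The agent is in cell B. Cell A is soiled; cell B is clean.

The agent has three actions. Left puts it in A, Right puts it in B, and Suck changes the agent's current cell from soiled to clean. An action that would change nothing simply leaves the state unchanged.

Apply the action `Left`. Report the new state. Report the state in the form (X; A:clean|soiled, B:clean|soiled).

start: (B; A:soiled, B:clean)
t=1 Left ⇒ (A; A:soiled, B:clean)

(A; A:soiled, B:clean)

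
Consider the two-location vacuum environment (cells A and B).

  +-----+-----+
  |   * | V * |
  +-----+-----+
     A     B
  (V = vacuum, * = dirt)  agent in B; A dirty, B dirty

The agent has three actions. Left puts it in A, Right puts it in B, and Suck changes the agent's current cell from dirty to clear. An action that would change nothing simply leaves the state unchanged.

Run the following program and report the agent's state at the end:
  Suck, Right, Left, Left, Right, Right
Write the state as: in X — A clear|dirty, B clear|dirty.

in B — A dirty, B clear

step 1/6 (Suck): in B — A dirty, B clear
step 2/6 (Right): in B — A dirty, B clear
step 3/6 (Left): in A — A dirty, B clear
step 4/6 (Left): in A — A dirty, B clear
step 5/6 (Right): in B — A dirty, B clear
step 6/6 (Right): in B — A dirty, B clear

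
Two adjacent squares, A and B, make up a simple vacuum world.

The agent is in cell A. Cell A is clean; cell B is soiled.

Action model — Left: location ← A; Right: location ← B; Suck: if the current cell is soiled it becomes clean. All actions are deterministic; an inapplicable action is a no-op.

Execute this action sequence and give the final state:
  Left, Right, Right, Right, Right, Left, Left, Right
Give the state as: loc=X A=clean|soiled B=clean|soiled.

1. Left → loc=A A=clean B=soiled
2. Right → loc=B A=clean B=soiled
3. Right → loc=B A=clean B=soiled
4. Right → loc=B A=clean B=soiled
5. Right → loc=B A=clean B=soiled
6. Left → loc=A A=clean B=soiled
7. Left → loc=A A=clean B=soiled
8. Right → loc=B A=clean B=soiled

loc=B A=clean B=soiled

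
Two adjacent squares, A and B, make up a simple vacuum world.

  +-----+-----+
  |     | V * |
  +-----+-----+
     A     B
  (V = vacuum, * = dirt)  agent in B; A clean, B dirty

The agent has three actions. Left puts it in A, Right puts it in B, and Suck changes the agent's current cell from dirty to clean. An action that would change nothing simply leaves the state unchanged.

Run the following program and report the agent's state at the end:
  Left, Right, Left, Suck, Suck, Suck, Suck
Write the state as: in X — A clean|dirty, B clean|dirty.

in A — A clean, B dirty

1. Left → in A — A clean, B dirty
2. Right → in B — A clean, B dirty
3. Left → in A — A clean, B dirty
4. Suck → in A — A clean, B dirty
5. Suck → in A — A clean, B dirty
6. Suck → in A — A clean, B dirty
7. Suck → in A — A clean, B dirty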